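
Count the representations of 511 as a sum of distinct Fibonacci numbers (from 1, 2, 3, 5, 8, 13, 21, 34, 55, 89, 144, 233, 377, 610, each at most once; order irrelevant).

18

Starting from the Zeckendorf form and repeatedly splitting a term F_k into F_{k−1} + F_{k−2} (when neither is already used) reaches every representation.
511 = 377+89+34+8+3 = 377+89+34+8+2+1 = 377+89+21+13+8+3 = … (15 more), for 18 in all.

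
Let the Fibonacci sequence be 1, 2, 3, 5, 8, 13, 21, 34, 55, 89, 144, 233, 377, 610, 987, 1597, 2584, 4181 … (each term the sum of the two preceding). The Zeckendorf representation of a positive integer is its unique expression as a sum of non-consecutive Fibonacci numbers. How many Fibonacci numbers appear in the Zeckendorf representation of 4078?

Greedily peel off the largest Fibonacci term at each step:
4078: greatest Fibonacci not exceeding it is 2584, leaving 1494
1494: greatest Fibonacci not exceeding it is 987, leaving 507
507: greatest Fibonacci not exceeding it is 377, leaving 130
130: greatest Fibonacci not exceeding it is 89, leaving 41
41: greatest Fibonacci not exceeding it is 34, leaving 7
7: greatest Fibonacci not exceeding it is 5, leaving 2
2: greatest Fibonacci not exceeding it is 2, leaving 0
4078 = 2584 + 987 + 377 + 89 + 34 + 5 + 2, which has 7 terms.

7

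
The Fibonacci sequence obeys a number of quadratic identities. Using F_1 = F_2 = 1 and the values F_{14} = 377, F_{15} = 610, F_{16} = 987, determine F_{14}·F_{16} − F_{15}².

-1

377·987 − 610² = 372099 − 372100 = -1. (Cassini's identity: F_{k−1}F_{k+1} − F_k² = (−1)^k.)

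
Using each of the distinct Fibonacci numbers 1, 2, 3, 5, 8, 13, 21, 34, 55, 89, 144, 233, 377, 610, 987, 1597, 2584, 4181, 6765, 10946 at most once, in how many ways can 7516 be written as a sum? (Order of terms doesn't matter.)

33

Starting from the Zeckendorf form and repeatedly splitting a term F_k into F_{k−1} + F_{k−2} (when neither is already used) reaches every representation.
7516 = 6765+610+89+34+13+5 = 6765+610+89+34+13+3+2 = 6765+377+233+89+34+13+5 = 4181+2584+610+89+34+13+5 = … (29 more), for 33 in all.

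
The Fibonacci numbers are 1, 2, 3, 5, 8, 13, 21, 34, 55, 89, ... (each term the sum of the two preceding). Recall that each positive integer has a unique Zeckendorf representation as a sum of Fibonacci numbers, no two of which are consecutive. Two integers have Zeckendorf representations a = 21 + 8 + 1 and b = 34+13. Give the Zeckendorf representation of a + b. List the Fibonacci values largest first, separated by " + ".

The two numbers are 30 and 47, so their sum is 77.
Repeatedly subtract the largest Fibonacci number that fits:
largest Fibonacci ≤ 77 is 55; 77 − 55 = 22
largest Fibonacci ≤ 22 is 21; 22 − 21 = 1
largest Fibonacci ≤ 1 is 1; 1 − 1 = 0

55 + 21 + 1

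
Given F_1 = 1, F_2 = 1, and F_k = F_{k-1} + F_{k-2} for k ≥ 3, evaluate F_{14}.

Iterating the recurrence up to F_{10} = 55 and F_{9} = 34:
F_{11} = F_{10} + F_{9} = 55 + 34 = 89
F_{12} = F_{11} + F_{10} = 89 + 55 = 144
F_{13} = F_{12} + F_{11} = 144 + 89 = 233
F_{14} = F_{13} + F_{12} = 233 + 144 = 377

377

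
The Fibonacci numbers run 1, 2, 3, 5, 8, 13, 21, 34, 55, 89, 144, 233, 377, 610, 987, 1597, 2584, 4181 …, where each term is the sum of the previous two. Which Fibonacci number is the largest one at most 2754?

2584 ≤ 2754 < 4181, so the largest Fibonacci number not exceeding 2754 is 2584.

2584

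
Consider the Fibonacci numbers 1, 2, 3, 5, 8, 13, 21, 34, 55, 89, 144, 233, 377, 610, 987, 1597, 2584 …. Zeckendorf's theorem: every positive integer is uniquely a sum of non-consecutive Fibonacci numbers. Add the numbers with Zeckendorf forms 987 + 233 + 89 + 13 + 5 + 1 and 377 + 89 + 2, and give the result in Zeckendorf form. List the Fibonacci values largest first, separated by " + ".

The two numbers are 1328 and 468, so their sum is 1796.
take 1597 (≤ 1796); 1796 − 1597 = 199
take 144 (≤ 199); 199 − 144 = 55
take 55 (≤ 55); 55 − 55 = 0

1597 + 144 + 55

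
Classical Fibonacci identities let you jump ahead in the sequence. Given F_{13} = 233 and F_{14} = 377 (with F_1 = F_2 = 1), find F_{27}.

By F_{2k+1} = F_k² + F_{k+1}²: F_{27} = 233² + 377² = 54289 + 142129 = 196418.

196418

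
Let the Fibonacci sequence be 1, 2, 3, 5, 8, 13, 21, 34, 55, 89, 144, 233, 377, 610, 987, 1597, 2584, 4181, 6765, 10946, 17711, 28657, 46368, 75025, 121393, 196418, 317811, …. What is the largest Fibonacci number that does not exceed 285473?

196418

196418 ≤ 285473 < 317811, so the largest Fibonacci number not exceeding 285473 is 196418.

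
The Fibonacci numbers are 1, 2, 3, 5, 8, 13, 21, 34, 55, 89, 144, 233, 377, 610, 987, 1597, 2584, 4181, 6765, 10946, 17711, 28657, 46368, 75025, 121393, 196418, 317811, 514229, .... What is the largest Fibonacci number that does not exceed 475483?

317811

317811 ≤ 475483 < 514229, so the largest Fibonacci number not exceeding 475483 is 317811.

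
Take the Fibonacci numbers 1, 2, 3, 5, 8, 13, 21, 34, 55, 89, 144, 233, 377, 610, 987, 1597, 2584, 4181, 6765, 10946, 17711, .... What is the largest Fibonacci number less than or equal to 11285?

10946 ≤ 11285 < 17711, so the largest Fibonacci number not exceeding 11285 is 10946.

10946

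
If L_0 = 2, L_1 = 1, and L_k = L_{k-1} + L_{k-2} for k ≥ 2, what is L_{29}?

1149851

Iterating the recurrence up to L_{25} = 167761 and L_{24} = 103682:
L_{26} = L_{25} + L_{24} = 167761 + 103682 = 271443
L_{27} = L_{26} + L_{25} = 271443 + 167761 = 439204
L_{28} = L_{27} + L_{26} = 439204 + 271443 = 710647
L_{29} = L_{28} + L_{27} = 710647 + 439204 = 1149851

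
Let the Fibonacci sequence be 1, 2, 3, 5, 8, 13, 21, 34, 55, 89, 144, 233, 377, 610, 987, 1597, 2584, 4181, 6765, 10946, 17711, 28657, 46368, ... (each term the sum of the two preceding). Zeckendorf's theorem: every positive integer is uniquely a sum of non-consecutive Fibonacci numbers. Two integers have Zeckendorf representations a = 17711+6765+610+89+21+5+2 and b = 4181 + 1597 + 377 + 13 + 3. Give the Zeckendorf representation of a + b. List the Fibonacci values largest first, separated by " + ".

The two numbers are 25203 and 6171, so their sum is 31374.
Greedy algorithm:
largest Fibonacci ≤ 31374 is 28657; 31374 − 28657 = 2717
largest Fibonacci ≤ 2717 is 2584; 2717 − 2584 = 133
largest Fibonacci ≤ 133 is 89; 133 − 89 = 44
largest Fibonacci ≤ 44 is 34; 44 − 34 = 10
largest Fibonacci ≤ 10 is 8; 10 − 8 = 2
largest Fibonacci ≤ 2 is 2; 2 − 2 = 0

28657 + 2584 + 89 + 34 + 8 + 2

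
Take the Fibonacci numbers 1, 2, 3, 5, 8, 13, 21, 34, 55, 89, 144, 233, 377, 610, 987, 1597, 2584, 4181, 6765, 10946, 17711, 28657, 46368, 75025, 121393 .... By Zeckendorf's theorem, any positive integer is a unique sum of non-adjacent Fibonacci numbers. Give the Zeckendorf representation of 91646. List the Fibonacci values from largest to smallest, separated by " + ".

75025 + 10946 + 4181 + 987 + 377 + 89 + 34 + 5 + 2

Greedily peel off the largest Fibonacci term at each step:
subtract 75025 from 91646: 16621 remains
subtract 10946 from 16621: 5675 remains
subtract 4181 from 5675: 1494 remains
subtract 987 from 1494: 507 remains
subtract 377 from 507: 130 remains
subtract 89 from 130: 41 remains
subtract 34 from 41: 7 remains
subtract 5 from 7: 2 remains
subtract 2 from 2: 0 remains
So 91646 = 75025 + 10946 + 4181 + 987 + 377 + 89 + 34 + 5 + 2, with no two terms consecutive in the sequence.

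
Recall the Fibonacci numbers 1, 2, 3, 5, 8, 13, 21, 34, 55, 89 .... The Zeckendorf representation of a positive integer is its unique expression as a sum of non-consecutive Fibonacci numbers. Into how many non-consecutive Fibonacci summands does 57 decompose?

2

Greedy algorithm:
57 − 55 = 2
2 − 2 = 0
57 = 55 + 2, which has 2 terms.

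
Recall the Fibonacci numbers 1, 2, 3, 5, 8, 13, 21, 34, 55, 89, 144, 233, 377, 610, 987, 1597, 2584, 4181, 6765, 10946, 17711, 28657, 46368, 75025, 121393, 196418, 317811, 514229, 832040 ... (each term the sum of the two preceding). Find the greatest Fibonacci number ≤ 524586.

514229

514229 ≤ 524586 < 832040, so the largest Fibonacci number not exceeding 524586 is 514229.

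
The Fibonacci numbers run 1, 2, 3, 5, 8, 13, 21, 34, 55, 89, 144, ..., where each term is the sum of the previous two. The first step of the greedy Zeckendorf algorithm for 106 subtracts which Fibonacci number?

89 ≤ 106 < 144, so the largest Fibonacci number not exceeding 106 is 89.

89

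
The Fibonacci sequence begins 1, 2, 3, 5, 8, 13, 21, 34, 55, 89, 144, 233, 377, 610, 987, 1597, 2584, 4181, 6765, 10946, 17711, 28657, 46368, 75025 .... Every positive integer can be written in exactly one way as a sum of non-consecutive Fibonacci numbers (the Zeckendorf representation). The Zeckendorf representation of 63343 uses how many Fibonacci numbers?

63343: greatest Fibonacci not exceeding it is 46368, leaving 16975
16975: greatest Fibonacci not exceeding it is 10946, leaving 6029
6029: greatest Fibonacci not exceeding it is 4181, leaving 1848
1848: greatest Fibonacci not exceeding it is 1597, leaving 251
251: greatest Fibonacci not exceeding it is 233, leaving 18
18: greatest Fibonacci not exceeding it is 13, leaving 5
5: greatest Fibonacci not exceeding it is 5, leaving 0
63343 = 46368 + 10946 + 4181 + 1597 + 233 + 13 + 5, which has 7 terms.

7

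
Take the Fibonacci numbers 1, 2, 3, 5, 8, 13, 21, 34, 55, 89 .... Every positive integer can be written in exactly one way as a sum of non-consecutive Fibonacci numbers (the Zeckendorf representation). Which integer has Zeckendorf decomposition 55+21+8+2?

55+21+8+2 = 86.

86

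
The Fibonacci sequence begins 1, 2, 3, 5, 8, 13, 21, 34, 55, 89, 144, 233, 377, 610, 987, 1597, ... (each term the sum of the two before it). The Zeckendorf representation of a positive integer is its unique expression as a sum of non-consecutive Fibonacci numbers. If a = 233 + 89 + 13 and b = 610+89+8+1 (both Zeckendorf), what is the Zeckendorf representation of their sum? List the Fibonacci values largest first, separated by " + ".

987 + 55 + 1

The two numbers are 335 and 708, so their sum is 1043.
largest Fibonacci ≤ 1043 is 987; 1043 − 987 = 56
largest Fibonacci ≤ 56 is 55; 56 − 55 = 1
largest Fibonacci ≤ 1 is 1; 1 − 1 = 0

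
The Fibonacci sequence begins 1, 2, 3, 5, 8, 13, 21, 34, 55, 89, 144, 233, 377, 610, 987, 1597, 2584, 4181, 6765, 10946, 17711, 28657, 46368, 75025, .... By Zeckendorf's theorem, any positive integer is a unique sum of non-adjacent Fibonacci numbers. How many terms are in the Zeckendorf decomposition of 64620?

Greedily peel off the largest Fibonacci term at each step:
take 46368 (≤ 64620); 64620 − 46368 = 18252
take 17711 (≤ 18252); 18252 − 17711 = 541
take 377 (≤ 541); 541 − 377 = 164
take 144 (≤ 164); 164 − 144 = 20
take 13 (≤ 20); 20 − 13 = 7
take 5 (≤ 7); 7 − 5 = 2
take 2 (≤ 2); 2 − 2 = 0
64620 = 46368 + 17711 + 377 + 144 + 13 + 5 + 2, which has 7 terms.

7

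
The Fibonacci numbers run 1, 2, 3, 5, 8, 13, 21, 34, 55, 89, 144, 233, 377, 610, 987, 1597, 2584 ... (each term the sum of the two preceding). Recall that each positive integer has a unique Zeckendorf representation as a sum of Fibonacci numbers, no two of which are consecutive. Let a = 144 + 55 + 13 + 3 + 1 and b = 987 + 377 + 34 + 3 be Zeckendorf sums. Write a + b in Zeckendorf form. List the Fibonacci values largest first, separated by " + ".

1597 + 13 + 5 + 2

The two numbers are 216 and 1401, so their sum is 1617.
Greedy algorithm:
1617 − 1597 = 20
20 − 13 = 7
7 − 5 = 2
2 − 2 = 0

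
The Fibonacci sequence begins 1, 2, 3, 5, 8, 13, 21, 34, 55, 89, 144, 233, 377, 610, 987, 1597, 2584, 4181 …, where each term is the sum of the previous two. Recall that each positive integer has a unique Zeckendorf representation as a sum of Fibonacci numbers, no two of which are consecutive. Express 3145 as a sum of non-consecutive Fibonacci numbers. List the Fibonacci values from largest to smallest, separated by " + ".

Repeatedly subtract the largest Fibonacci number that fits:
3145 − 2584 = 561
561 − 377 = 184
184 − 144 = 40
40 − 34 = 6
6 − 5 = 1
1 − 1 = 0
So 3145 = 2584 + 377 + 144 + 34 + 5 + 1, with no two terms consecutive in the sequence.

2584 + 377 + 144 + 34 + 5 + 1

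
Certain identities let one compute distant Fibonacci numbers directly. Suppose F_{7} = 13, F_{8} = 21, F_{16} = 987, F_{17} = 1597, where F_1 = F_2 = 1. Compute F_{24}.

By the addition formula F_{m+n} = F_m F_{n+1} + F_{m−1} F_n with m=8, n=16: F_{24} = 21·1597 + 13·987 = 33537 + 12831 = 46368.

46368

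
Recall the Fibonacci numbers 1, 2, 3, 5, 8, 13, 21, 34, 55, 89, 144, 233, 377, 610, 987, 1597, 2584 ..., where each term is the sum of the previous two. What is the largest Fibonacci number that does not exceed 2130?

1597 ≤ 2130 < 2584, so the largest Fibonacci number not exceeding 2130 is 1597.

1597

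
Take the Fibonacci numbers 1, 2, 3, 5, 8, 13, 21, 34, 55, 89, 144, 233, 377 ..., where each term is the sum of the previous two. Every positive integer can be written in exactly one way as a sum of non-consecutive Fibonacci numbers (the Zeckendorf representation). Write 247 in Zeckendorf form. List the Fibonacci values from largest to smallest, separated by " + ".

Greedy algorithm:
233 ≤ 247 < 377, so take 233; remainder 14
13 ≤ 14 < 21, so take 13; remainder 1
1 ≤ 1 < 2, so take 1; remainder 0
So 247 = 233 + 13 + 1, with no two terms consecutive in the sequence.

233 + 13 + 1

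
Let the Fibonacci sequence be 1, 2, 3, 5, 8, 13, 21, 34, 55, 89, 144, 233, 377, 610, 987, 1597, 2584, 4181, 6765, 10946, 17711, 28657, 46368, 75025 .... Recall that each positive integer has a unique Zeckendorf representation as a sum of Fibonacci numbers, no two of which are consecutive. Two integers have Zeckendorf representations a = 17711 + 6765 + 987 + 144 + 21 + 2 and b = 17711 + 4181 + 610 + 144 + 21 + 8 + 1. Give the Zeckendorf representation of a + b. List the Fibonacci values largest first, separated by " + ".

The two numbers are 25630 and 22676, so their sum is 48306.
Repeatedly subtract the largest Fibonacci number that fits:
46368 ≤ 48306 < 75025, so take 46368; remainder 1938
1597 ≤ 1938 < 2584, so take 1597; remainder 341
233 ≤ 341 < 377, so take 233; remainder 108
89 ≤ 108 < 144, so take 89; remainder 19
13 ≤ 19 < 21, so take 13; remainder 6
5 ≤ 6 < 8, so take 5; remainder 1
1 ≤ 1 < 2, so take 1; remainder 0

46368 + 1597 + 233 + 89 + 13 + 5 + 1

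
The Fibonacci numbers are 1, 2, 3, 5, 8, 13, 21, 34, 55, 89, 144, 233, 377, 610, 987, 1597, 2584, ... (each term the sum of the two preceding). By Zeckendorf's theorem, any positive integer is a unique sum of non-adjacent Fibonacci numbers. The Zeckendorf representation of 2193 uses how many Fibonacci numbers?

7

subtract 1597 from 2193: 596 remains
subtract 377 from 596: 219 remains
subtract 144 from 219: 75 remains
subtract 55 from 75: 20 remains
subtract 13 from 20: 7 remains
subtract 5 from 7: 2 remains
subtract 2 from 2: 0 remains
2193 = 1597 + 377 + 144 + 55 + 13 + 5 + 2, which has 7 terms.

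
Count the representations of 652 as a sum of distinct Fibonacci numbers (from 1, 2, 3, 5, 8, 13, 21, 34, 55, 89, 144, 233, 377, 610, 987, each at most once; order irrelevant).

21

Each representation comes from the Zeckendorf form by replacing some F_k with F_{k−1} + F_{k−2} where possible.
652 = 610+34+8 = 610+34+5+3 = 610+21+13+8 = 377+233+34+8 = … (17 more), for 21 in all.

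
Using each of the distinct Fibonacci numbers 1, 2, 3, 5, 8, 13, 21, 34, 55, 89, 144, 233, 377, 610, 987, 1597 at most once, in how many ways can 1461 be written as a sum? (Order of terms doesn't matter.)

Starting from the Zeckendorf form and repeatedly splitting a term F_k into F_{k−1} + F_{k−2} (when neither is already used) reaches every representation.
1461 = 987+377+89+8 = 987+377+89+5+3 = 987+377+55+34+8 = … (24 more), for 27 in all.

27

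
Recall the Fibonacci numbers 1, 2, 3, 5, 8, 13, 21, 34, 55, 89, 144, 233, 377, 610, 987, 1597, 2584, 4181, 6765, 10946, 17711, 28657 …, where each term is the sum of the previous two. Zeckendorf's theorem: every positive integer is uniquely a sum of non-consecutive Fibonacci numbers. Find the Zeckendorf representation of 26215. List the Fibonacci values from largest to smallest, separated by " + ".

17711 + 6765 + 1597 + 89 + 34 + 13 + 5 + 1

Greedy algorithm:
17711 ≤ 26215 < 28657, so take 17711; remainder 8504
6765 ≤ 8504 < 10946, so take 6765; remainder 1739
1597 ≤ 1739 < 2584, so take 1597; remainder 142
89 ≤ 142 < 144, so take 89; remainder 53
34 ≤ 53 < 55, so take 34; remainder 19
13 ≤ 19 < 21, so take 13; remainder 6
5 ≤ 6 < 8, so take 5; remainder 1
1 ≤ 1 < 2, so take 1; remainder 0
So 26215 = 17711 + 6765 + 1597 + 89 + 34 + 13 + 5 + 1, with no two terms consecutive in the sequence.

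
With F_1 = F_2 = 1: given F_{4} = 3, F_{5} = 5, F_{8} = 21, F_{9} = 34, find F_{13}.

By the addition formula F_{m+n} = F_m F_{n+1} + F_{m−1} F_n with m=5, n=8: F_{13} = 5·34 + 3·21 = 170 + 63 = 233.

233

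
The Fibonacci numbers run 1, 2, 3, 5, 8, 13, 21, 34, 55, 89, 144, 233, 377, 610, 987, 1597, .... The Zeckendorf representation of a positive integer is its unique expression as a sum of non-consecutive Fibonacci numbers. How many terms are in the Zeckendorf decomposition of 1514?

5

largest Fibonacci ≤ 1514 is 987; 1514 − 987 = 527
largest Fibonacci ≤ 527 is 377; 527 − 377 = 150
largest Fibonacci ≤ 150 is 144; 150 − 144 = 6
largest Fibonacci ≤ 6 is 5; 6 − 5 = 1
largest Fibonacci ≤ 1 is 1; 1 − 1 = 0
1514 = 987 + 377 + 144 + 5 + 1, which has 5 terms.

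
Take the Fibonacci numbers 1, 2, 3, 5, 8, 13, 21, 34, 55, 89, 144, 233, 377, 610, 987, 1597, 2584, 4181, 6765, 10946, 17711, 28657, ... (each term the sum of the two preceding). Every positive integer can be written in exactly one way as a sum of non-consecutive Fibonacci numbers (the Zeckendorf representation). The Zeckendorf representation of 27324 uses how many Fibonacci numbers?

largest Fibonacci ≤ 27324 is 17711; 27324 − 17711 = 9613
largest Fibonacci ≤ 9613 is 6765; 9613 − 6765 = 2848
largest Fibonacci ≤ 2848 is 2584; 2848 − 2584 = 264
largest Fibonacci ≤ 264 is 233; 264 − 233 = 31
largest Fibonacci ≤ 31 is 21; 31 − 21 = 10
largest Fibonacci ≤ 10 is 8; 10 − 8 = 2
largest Fibonacci ≤ 2 is 2; 2 − 2 = 0
27324 = 17711 + 6765 + 2584 + 233 + 21 + 8 + 2, which has 7 terms.

7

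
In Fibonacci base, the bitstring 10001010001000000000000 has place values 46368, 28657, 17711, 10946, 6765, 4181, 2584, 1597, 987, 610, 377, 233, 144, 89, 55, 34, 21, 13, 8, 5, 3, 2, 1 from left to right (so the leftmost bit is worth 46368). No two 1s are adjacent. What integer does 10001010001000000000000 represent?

56094

Summing the place values of the 1 bits: 46368 + 6765 + 2584 + 377 = 56094.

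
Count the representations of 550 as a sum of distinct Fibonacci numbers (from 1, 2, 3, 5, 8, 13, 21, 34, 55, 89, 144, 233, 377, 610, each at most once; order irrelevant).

550 = 377+144+21+8 = 377+144+21+5+3 = 377+89+55+21+8 = 377+144+21+5+2+1 = … (15 more), for 19 in all.

19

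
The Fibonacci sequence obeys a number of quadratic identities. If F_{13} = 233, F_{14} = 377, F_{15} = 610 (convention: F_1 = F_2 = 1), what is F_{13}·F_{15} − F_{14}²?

1

233·610 − 377² = 142130 − 142129 = 1. (Cassini's identity: F_{k−1}F_{k+1} − F_k² = (−1)^k.)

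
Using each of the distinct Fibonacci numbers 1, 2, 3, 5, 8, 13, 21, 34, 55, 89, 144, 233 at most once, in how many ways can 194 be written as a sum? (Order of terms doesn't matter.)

12

Each representation comes from the Zeckendorf form by replacing some F_k with F_{k−1} + F_{k−2} where possible.
194 = 144+34+13+3 = 144+34+13+2+1 = 144+34+8+5+3 = 89+55+34+13+3 = … (8 more), for 12 in all.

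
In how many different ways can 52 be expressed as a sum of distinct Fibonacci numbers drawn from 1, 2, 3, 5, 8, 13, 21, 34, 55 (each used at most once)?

4

52 = 34+13+5 = 34+13+3+2 = 34+8+5+3+2 = 21+13+8+5+3+2 — 4 representations.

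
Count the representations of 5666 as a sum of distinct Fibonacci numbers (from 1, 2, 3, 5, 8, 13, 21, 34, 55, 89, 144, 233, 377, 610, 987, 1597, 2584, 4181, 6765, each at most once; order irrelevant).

Starting from the Zeckendorf form and repeatedly splitting a term F_k into F_{k−1} + F_{k−2} (when neither is already used) reaches every representation.
5666 = 4181+987+377+89+21+8+3 = 4181+987+377+89+21+8+2+1 = 4181+987+377+55+34+21+8+3 = … (45 more), for 48 in all.

48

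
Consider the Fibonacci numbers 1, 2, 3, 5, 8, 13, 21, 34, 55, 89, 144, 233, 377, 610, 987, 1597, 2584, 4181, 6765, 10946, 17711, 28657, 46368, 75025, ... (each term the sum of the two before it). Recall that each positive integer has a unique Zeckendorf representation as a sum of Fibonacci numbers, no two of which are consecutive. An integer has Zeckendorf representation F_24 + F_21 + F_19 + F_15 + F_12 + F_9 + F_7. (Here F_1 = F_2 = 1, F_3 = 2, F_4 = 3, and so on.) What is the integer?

62296

F_24 + F_21 + F_19 + F_15 + F_12 + F_9 + F_7 = 46368 + 10946 + 4181 + 610 + 144 + 34 + 13 = 62296.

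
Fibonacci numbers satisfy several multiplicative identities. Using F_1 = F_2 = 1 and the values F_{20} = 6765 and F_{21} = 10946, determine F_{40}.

102334155

By the doubling identity F_{2k} = F_k(2F_{k+1} − F_k): F_{40} = 6765·(2·10946 − 6765) = 6765·15127 = 102334155.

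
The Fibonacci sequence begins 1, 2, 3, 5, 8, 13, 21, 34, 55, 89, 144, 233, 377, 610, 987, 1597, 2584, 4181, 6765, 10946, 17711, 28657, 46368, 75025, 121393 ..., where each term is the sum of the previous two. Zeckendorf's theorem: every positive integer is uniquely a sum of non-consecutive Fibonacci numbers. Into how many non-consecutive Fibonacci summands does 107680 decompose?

8

Greedy algorithm:
107680: greatest Fibonacci not exceeding it is 75025, leaving 32655
32655: greatest Fibonacci not exceeding it is 28657, leaving 3998
3998: greatest Fibonacci not exceeding it is 2584, leaving 1414
1414: greatest Fibonacci not exceeding it is 987, leaving 427
427: greatest Fibonacci not exceeding it is 377, leaving 50
50: greatest Fibonacci not exceeding it is 34, leaving 16
16: greatest Fibonacci not exceeding it is 13, leaving 3
3: greatest Fibonacci not exceeding it is 3, leaving 0
107680 = 75025 + 28657 + 2584 + 987 + 377 + 34 + 13 + 3, which has 8 terms.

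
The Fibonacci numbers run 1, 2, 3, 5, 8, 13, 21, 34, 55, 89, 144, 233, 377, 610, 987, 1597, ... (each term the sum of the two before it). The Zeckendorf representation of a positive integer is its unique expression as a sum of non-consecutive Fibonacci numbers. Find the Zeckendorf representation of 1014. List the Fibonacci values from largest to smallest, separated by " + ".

987 + 21 + 5 + 1

largest Fibonacci ≤ 1014 is 987; 1014 − 987 = 27
largest Fibonacci ≤ 27 is 21; 27 − 21 = 6
largest Fibonacci ≤ 6 is 5; 6 − 5 = 1
largest Fibonacci ≤ 1 is 1; 1 − 1 = 0
So 1014 = 987 + 21 + 5 + 1, with no two terms consecutive in the sequence.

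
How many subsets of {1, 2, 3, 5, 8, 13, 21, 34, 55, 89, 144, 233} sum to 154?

7

154 = 144+8+2 = 144+5+3+2 = 89+55+8+2 = … (4 more), for 7 in all.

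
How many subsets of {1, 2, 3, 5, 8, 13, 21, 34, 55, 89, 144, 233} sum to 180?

6

Each representation comes from the Zeckendorf form by replacing some F_k with F_{k−1} + F_{k−2} where possible.
180 = 144+34+2 = 144+21+13+2 = 89+55+34+2 = 144+21+8+5+2 = … (2 more), for 6 in all.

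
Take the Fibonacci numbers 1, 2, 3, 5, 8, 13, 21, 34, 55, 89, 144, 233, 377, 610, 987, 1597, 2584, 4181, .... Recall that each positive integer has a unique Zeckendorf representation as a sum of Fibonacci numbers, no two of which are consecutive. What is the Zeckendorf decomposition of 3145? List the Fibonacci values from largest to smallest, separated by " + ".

2584 + 377 + 144 + 34 + 5 + 1

take 2584 (≤ 3145); 3145 − 2584 = 561
take 377 (≤ 561); 561 − 377 = 184
take 144 (≤ 184); 184 − 144 = 40
take 34 (≤ 40); 40 − 34 = 6
take 5 (≤ 6); 6 − 5 = 1
take 1 (≤ 1); 1 − 1 = 0
So 3145 = 2584 + 377 + 144 + 34 + 5 + 1, with no two terms consecutive in the sequence.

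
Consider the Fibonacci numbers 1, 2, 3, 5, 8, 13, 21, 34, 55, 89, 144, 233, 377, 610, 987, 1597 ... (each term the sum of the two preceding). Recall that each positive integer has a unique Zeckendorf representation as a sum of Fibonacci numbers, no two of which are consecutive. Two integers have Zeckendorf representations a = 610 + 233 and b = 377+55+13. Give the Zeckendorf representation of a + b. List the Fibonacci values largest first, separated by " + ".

987 + 233 + 55 + 13

The two numbers are 843 and 445, so their sum is 1288.
Repeatedly subtract the largest Fibonacci number that fits:
largest Fibonacci ≤ 1288 is 987; 1288 − 987 = 301
largest Fibonacci ≤ 301 is 233; 301 − 233 = 68
largest Fibonacci ≤ 68 is 55; 68 − 55 = 13
largest Fibonacci ≤ 13 is 13; 13 − 13 = 0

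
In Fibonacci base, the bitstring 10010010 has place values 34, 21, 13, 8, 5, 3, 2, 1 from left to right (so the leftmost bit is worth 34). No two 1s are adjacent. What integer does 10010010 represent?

44

Summing the place values of the 1 bits: 34 + 8 + 2 = 44.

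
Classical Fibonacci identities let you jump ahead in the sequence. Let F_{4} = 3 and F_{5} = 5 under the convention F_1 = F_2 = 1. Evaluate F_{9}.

By F_{2k+1} = F_k² + F_{k+1}²: F_{9} = 3² + 5² = 9 + 25 = 34.

34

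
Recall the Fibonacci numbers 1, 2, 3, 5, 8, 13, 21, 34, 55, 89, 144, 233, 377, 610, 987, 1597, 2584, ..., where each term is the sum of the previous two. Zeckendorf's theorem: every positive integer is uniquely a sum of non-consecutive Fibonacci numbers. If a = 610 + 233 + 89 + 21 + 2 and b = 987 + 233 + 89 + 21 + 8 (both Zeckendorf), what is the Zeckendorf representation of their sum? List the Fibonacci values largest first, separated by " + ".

The two numbers are 955 and 1338, so their sum is 2293.
Repeatedly subtract the largest Fibonacci number that fits:
largest Fibonacci ≤ 2293 is 1597; 2293 − 1597 = 696
largest Fibonacci ≤ 696 is 610; 696 − 610 = 86
largest Fibonacci ≤ 86 is 55; 86 − 55 = 31
largest Fibonacci ≤ 31 is 21; 31 − 21 = 10
largest Fibonacci ≤ 10 is 8; 10 − 8 = 2
largest Fibonacci ≤ 2 is 2; 2 − 2 = 0

1597 + 610 + 55 + 21 + 8 + 2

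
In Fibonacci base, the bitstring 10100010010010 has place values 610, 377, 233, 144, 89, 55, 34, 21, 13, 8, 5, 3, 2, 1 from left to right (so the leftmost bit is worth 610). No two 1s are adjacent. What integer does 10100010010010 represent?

Summing the place values of the 1 bits: 610 + 233 + 34 + 8 + 2 = 887.

887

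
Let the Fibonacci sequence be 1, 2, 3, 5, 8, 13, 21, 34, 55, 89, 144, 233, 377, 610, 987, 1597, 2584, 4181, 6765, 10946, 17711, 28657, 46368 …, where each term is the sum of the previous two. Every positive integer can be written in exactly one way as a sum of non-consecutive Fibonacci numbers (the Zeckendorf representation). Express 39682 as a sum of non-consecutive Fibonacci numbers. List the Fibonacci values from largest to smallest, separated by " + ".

28657 + 10946 + 55 + 21 + 3

take 28657 (≤ 39682); 39682 − 28657 = 11025
take 10946 (≤ 11025); 11025 − 10946 = 79
take 55 (≤ 79); 79 − 55 = 24
take 21 (≤ 24); 24 − 21 = 3
take 3 (≤ 3); 3 − 3 = 0
So 39682 = 28657 + 10946 + 55 + 21 + 3, with no two terms consecutive in the sequence.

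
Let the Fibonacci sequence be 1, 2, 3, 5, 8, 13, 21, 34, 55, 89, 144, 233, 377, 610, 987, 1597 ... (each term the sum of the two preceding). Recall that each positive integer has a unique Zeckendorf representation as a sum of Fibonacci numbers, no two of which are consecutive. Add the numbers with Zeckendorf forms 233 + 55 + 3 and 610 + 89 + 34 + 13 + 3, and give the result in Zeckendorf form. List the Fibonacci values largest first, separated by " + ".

The two numbers are 291 and 749, so their sum is 1040.
Greedily peel off the largest Fibonacci term at each step:
subtract 987 from 1040: 53 remains
subtract 34 from 53: 19 remains
subtract 13 from 19: 6 remains
subtract 5 from 6: 1 remains
subtract 1 from 1: 0 remains

987 + 34 + 13 + 5 + 1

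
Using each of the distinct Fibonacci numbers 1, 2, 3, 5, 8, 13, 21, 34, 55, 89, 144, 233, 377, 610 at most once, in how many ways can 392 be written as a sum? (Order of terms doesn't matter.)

392 = 377+13+2 = 377+8+5+2 = 233+144+13+2 = 233+144+8+5+2 = 233+89+55+13+2 = … (3 more), for 8 in all.

8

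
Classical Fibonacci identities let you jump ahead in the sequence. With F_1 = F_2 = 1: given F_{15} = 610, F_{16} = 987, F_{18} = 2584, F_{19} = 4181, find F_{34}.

5702887

By the addition formula F_{m+n} = F_m F_{n+1} + F_{m−1} F_n with m=19, n=15: F_{34} = 4181·987 + 2584·610 = 4126647 + 1576240 = 5702887.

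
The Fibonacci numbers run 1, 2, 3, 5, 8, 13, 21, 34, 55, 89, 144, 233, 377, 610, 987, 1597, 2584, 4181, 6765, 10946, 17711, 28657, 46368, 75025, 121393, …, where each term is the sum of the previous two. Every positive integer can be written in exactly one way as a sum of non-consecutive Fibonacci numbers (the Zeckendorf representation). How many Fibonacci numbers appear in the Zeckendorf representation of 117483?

8

Greedily peel off the largest Fibonacci term at each step:
largest Fibonacci ≤ 117483 is 75025; 117483 − 75025 = 42458
largest Fibonacci ≤ 42458 is 28657; 42458 − 28657 = 13801
largest Fibonacci ≤ 13801 is 10946; 13801 − 10946 = 2855
largest Fibonacci ≤ 2855 is 2584; 2855 − 2584 = 271
largest Fibonacci ≤ 271 is 233; 271 − 233 = 38
largest Fibonacci ≤ 38 is 34; 38 − 34 = 4
largest Fibonacci ≤ 4 is 3; 4 − 3 = 1
largest Fibonacci ≤ 1 is 1; 1 − 1 = 0
117483 = 75025 + 28657 + 10946 + 2584 + 233 + 34 + 3 + 1, which has 8 terms.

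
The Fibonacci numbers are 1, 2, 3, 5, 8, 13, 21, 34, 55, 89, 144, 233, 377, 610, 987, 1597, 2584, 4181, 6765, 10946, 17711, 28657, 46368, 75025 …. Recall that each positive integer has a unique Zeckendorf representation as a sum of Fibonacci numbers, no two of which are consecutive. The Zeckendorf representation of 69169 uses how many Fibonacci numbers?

largest Fibonacci ≤ 69169 is 46368; 69169 − 46368 = 22801
largest Fibonacci ≤ 22801 is 17711; 22801 − 17711 = 5090
largest Fibonacci ≤ 5090 is 4181; 5090 − 4181 = 909
largest Fibonacci ≤ 909 is 610; 909 − 610 = 299
largest Fibonacci ≤ 299 is 233; 299 − 233 = 66
largest Fibonacci ≤ 66 is 55; 66 − 55 = 11
largest Fibonacci ≤ 11 is 8; 11 − 8 = 3
largest Fibonacci ≤ 3 is 3; 3 − 3 = 0
69169 = 46368 + 17711 + 4181 + 610 + 233 + 55 + 8 + 3, which has 8 terms.

8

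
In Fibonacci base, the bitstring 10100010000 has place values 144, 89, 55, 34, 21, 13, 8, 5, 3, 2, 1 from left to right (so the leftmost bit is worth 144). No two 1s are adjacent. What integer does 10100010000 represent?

207

Summing the place values of the 1 bits: 144 + 55 + 8 = 207.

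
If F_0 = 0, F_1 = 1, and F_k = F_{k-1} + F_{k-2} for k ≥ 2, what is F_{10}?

55

Iterating the recurrence up to F_{6} = 8 and F_{5} = 5:
F_{7} = F_{6} + F_{5} = 8 + 5 = 13
F_{8} = F_{7} + F_{6} = 13 + 8 = 21
F_{9} = F_{8} + F_{7} = 21 + 13 = 34
F_{10} = F_{9} + F_{8} = 34 + 21 = 55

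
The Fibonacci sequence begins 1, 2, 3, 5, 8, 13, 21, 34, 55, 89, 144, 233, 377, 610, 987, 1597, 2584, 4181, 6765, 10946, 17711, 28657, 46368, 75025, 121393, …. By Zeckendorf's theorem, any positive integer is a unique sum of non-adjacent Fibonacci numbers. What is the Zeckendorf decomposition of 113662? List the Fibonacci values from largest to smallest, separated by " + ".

75025 + 28657 + 6765 + 2584 + 610 + 21

113662: greatest Fibonacci not exceeding it is 75025, leaving 38637
38637: greatest Fibonacci not exceeding it is 28657, leaving 9980
9980: greatest Fibonacci not exceeding it is 6765, leaving 3215
3215: greatest Fibonacci not exceeding it is 2584, leaving 631
631: greatest Fibonacci not exceeding it is 610, leaving 21
21: greatest Fibonacci not exceeding it is 21, leaving 0
So 113662 = 75025 + 28657 + 6765 + 2584 + 610 + 21, with no two terms consecutive in the sequence.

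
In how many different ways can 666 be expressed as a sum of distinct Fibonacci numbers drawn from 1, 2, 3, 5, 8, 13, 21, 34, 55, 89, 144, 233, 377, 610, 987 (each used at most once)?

12

666 = 610+55+1 = 610+34+21+1 = 377+233+55+1 = … (9 more), for 12 in all.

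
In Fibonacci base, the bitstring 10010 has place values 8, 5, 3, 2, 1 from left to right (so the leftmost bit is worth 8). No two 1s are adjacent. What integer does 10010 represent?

Summing the place values of the 1 bits: 8 + 2 = 10.

10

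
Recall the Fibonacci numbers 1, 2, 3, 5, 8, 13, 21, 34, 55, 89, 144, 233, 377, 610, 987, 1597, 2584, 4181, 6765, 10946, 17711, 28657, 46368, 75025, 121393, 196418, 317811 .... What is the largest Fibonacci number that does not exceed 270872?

196418 ≤ 270872 < 317811, so the largest Fibonacci number not exceeding 270872 is 196418.

196418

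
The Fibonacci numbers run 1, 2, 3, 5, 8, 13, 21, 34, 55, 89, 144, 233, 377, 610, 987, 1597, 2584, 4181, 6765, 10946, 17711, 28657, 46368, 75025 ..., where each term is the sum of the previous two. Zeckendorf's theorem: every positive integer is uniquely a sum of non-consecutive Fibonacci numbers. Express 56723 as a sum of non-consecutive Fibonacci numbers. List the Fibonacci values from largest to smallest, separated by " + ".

46368 + 6765 + 2584 + 987 + 13 + 5 + 1

Greedy algorithm:
largest Fibonacci ≤ 56723 is 46368; 56723 − 46368 = 10355
largest Fibonacci ≤ 10355 is 6765; 10355 − 6765 = 3590
largest Fibonacci ≤ 3590 is 2584; 3590 − 2584 = 1006
largest Fibonacci ≤ 1006 is 987; 1006 − 987 = 19
largest Fibonacci ≤ 19 is 13; 19 − 13 = 6
largest Fibonacci ≤ 6 is 5; 6 − 5 = 1
largest Fibonacci ≤ 1 is 1; 1 − 1 = 0
So 56723 = 46368 + 6765 + 2584 + 987 + 13 + 5 + 1, with no two terms consecutive in the sequence.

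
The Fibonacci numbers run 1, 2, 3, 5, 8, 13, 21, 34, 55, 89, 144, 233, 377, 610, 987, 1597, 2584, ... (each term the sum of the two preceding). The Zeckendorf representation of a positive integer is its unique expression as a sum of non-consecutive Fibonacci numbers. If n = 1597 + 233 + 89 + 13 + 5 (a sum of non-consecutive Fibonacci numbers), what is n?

1597 + 233 + 89 + 13 + 5 = 1937.

1937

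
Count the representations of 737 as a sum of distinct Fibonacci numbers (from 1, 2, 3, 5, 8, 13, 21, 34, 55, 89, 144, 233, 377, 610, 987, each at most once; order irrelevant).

12

Starting from the Zeckendorf form and repeatedly splitting a term F_k into F_{k−1} + F_{k−2} (when neither is already used) reaches every representation.
737 = 610+89+34+3+1 = 610+89+21+13+3+1 = 377+233+89+34+3+1 = 610+89+21+8+5+3+1 = … (8 more), for 12 in all.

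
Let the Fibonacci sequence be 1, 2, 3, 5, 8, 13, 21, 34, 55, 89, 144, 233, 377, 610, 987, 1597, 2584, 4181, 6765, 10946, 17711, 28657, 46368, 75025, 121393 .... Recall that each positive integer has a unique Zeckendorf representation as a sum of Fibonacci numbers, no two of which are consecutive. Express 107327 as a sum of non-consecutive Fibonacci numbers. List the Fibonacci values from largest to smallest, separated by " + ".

Greedy algorithm:
subtract 75025 from 107327: 32302 remains
subtract 28657 from 32302: 3645 remains
subtract 2584 from 3645: 1061 remains
subtract 987 from 1061: 74 remains
subtract 55 from 74: 19 remains
subtract 13 from 19: 6 remains
subtract 5 from 6: 1 remains
subtract 1 from 1: 0 remains
So 107327 = 75025 + 28657 + 2584 + 987 + 55 + 13 + 5 + 1, with no two terms consecutive in the sequence.

75025 + 28657 + 2584 + 987 + 55 + 13 + 5 + 1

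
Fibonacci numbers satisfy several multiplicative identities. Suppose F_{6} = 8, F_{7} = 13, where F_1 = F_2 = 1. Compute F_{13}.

By the addition formula F_{m+n} = F_m F_{n+1} + F_{m−1} F_n with m=7, n=6: F_{13} = 13·13 + 8·8 = 169 + 64 = 233.

233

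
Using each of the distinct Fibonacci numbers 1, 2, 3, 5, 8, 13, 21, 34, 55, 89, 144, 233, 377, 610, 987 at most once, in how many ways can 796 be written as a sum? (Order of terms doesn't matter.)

24

Each representation comes from the Zeckendorf form by replacing some F_k with F_{k−1} + F_{k−2} where possible.
796 = 610+144+34+8 = 610+144+34+5+3 = 610+144+21+13+8 = … (21 more), for 24 in all.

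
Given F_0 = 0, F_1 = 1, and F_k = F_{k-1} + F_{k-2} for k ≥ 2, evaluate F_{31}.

Iterating the recurrence up to F_{26} = 121393 and F_{25} = 75025:
F_{27} = F_{26} + F_{25} = 121393 + 75025 = 196418
F_{28} = F_{27} + F_{26} = 196418 + 121393 = 317811
F_{29} = F_{28} + F_{27} = 317811 + 196418 = 514229
F_{30} = F_{29} + F_{28} = 514229 + 317811 = 832040
F_{31} = F_{30} + F_{29} = 832040 + 514229 = 1346269

1346269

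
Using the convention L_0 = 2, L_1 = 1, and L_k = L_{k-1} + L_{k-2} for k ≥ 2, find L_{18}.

5778

Iterating the recurrence up to L_{11} = 199 and L_{10} = 123:
L_{12} = L_{11} + L_{10} = 199 + 123 = 322
L_{13} = L_{12} + L_{11} = 322 + 199 = 521
L_{14} = L_{13} + L_{12} = 521 + 322 = 843
L_{15} = L_{14} + L_{13} = 843 + 521 = 1364
L_{16} = L_{15} + L_{14} = 1364 + 843 = 2207
L_{17} = L_{16} + L_{15} = 2207 + 1364 = 3571
L_{18} = L_{17} + L_{16} = 3571 + 2207 = 5778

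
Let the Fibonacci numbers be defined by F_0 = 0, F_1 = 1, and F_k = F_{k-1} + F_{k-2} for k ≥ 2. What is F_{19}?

4181

Iterating the recurrence up to F_{11} = 89 and F_{10} = 55:
F_{12} = F_{11} + F_{10} = 89 + 55 = 144
F_{13} = F_{12} + F_{11} = 144 + 89 = 233
F_{14} = F_{13} + F_{12} = 233 + 144 = 377
F_{15} = F_{14} + F_{13} = 377 + 233 = 610
F_{16} = F_{15} + F_{14} = 610 + 377 = 987
F_{17} = F_{16} + F_{15} = 987 + 610 = 1597
F_{18} = F_{17} + F_{16} = 1597 + 987 = 2584
F_{19} = F_{18} + F_{17} = 2584 + 1597 = 4181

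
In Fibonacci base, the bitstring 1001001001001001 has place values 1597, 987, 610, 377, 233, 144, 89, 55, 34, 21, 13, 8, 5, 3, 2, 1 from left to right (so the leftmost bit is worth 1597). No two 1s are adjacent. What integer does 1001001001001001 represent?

2090

Summing the place values of the 1 bits: 1597 + 377 + 89 + 21 + 5 + 1 = 2090.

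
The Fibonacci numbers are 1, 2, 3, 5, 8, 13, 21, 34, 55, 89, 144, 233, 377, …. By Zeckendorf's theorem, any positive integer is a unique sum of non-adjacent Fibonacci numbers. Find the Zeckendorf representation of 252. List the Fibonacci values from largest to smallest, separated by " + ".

233 + 13 + 5 + 1

Repeatedly subtract the largest Fibonacci number that fits:
233 ≤ 252 < 377, so take 233; remainder 19
13 ≤ 19 < 21, so take 13; remainder 6
5 ≤ 6 < 8, so take 5; remainder 1
1 ≤ 1 < 2, so take 1; remainder 0
So 252 = 233 + 13 + 5 + 1, with no two terms consecutive in the sequence.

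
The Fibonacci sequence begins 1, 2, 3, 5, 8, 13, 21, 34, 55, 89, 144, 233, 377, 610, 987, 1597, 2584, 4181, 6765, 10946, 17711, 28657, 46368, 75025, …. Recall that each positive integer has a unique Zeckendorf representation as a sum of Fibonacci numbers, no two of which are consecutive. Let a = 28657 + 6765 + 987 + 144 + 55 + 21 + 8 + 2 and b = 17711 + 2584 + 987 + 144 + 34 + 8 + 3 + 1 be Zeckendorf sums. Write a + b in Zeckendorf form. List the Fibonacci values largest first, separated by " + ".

46368 + 10946 + 610 + 144 + 34 + 8 + 1

The two numbers are 36639 and 21472, so their sum is 58111.
take 46368 (≤ 58111); 58111 − 46368 = 11743
take 10946 (≤ 11743); 11743 − 10946 = 797
take 610 (≤ 797); 797 − 610 = 187
take 144 (≤ 187); 187 − 144 = 43
take 34 (≤ 43); 43 − 34 = 9
take 8 (≤ 9); 9 − 8 = 1
take 1 (≤ 1); 1 − 1 = 0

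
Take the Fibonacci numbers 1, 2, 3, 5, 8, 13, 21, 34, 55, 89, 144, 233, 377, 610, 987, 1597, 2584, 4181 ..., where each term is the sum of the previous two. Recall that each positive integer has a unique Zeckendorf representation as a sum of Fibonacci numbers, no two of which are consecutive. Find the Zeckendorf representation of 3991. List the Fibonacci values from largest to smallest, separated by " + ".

Greedy algorithm:
2584 ≤ 3991 < 4181, so take 2584; remainder 1407
987 ≤ 1407 < 1597, so take 987; remainder 420
377 ≤ 420 < 610, so take 377; remainder 43
34 ≤ 43 < 55, so take 34; remainder 9
8 ≤ 9 < 13, so take 8; remainder 1
1 ≤ 1 < 2, so take 1; remainder 0
So 3991 = 2584 + 987 + 377 + 34 + 8 + 1, with no two terms consecutive in the sequence.

2584 + 987 + 377 + 34 + 8 + 1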